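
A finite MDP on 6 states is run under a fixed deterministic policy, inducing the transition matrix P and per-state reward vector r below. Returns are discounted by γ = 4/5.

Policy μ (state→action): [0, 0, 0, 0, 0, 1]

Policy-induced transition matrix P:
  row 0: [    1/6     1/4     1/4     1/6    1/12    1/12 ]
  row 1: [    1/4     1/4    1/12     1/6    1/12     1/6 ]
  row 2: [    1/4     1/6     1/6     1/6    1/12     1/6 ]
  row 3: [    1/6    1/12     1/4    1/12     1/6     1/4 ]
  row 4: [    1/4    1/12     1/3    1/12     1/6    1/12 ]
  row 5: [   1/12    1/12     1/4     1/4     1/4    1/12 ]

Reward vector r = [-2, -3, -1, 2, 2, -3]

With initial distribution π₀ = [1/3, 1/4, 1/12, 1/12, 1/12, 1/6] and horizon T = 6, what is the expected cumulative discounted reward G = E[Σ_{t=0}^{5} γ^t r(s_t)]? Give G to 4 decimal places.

t=0: π = [0.3333, 0.2500, 0.0833, 0.0833, 0.0833, 0.1667], E[r] = -1.6667, γ^t·E[r] = -1.666667, running G = -1.666667
t=1: π = [0.1875, 0.1875, 0.2083, 0.1667, 0.1250, 0.1250], E[r] = -0.9375, γ^t·E[r] = -0.750000, running G = -2.416667
t=2: π = [0.1997, 0.1632, 0.2118, 0.1528, 0.1285, 0.1441], E[r] = -0.9705, γ^t·E[r] = -0.621111, running G = -3.037778
t=3: π = [0.1966, 0.1615, 0.2159, 0.1552, 0.1308, 0.1400], E[r] = -0.9416, γ^t·E[r] = -0.482074, running G = -3.519852
t=4: π = [0.1973, 0.1610, 0.2160, 0.1545, 0.1305, 0.1406], E[r] = -0.9456, γ^t·E[r] = -0.387319, running G = -3.907170
t=5: π = [0.1972, 0.1611, 0.2160, 0.1546, 0.1305, 0.1405], E[r] = -0.9449, γ^t·E[r] = -0.309613, running G = -4.216784

G = -4.2168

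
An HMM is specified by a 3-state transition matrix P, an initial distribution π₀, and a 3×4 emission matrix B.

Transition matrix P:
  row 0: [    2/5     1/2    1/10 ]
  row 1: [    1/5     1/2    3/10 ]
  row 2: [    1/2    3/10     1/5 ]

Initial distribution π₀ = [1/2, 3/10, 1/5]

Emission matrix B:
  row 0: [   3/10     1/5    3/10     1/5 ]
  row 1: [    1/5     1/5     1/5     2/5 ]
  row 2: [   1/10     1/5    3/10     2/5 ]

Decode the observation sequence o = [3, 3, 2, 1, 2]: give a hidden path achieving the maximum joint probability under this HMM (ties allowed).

path = [1, 1, 2, 0, 0]

t=0: δ = [1.000e-01, 1.200e-01, 8.000e-02]  (obs o_0=3)
t=1: δ = [8.000e-03, 2.400e-02, 1.440e-02]  ψ = [0, 1, 1]  (obs o_1=3)
t=2: δ = [2.160e-03, 2.400e-03, 2.160e-03]  ψ = [2, 1, 1]  (obs o_2=2)
t=3: δ = [2.160e-04, 2.400e-04, 1.440e-04]  ψ = [2, 1, 1]  (obs o_3=1)
t=4: δ = [2.592e-05, 2.400e-05, 2.160e-05]  ψ = [0, 1, 1]  (obs o_4=2)
backtrack: best end state = 0; path = [1, 1, 2, 0, 0]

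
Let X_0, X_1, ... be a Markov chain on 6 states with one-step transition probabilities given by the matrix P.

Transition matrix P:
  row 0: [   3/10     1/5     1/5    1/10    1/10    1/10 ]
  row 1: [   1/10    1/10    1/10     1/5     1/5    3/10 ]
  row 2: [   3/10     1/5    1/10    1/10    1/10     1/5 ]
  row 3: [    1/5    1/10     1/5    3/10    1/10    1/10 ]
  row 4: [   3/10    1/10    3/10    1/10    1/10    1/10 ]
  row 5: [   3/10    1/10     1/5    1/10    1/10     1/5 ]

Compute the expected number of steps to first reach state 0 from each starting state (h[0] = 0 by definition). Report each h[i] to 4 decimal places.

First-step conditioning: h[0] = 0; for i ≠ 0, h[i] = 1 + Σ_k P[i][k]·h[k].
  h[1] = 1 + 1/10·h[1] + 1/10·h[2] + 1/5·h[3] + 1/5·h[4] + 3/10·h[5]
  h[2] = 1 + 1/5·h[1] + 1/10·h[2] + 1/10·h[3] + 1/10·h[4] + 1/5·h[5]
  h[3] = 1 + 1/10·h[1] + 1/5·h[2] + 3/10·h[3] + 1/10·h[4] + 1/10·h[5]
  h[4] = 1 + 1/10·h[1] + 3/10·h[2] + 1/10·h[3] + 1/10·h[4] + 1/10·h[5]
  h[5] = 1 + 1/10·h[1] + 1/5·h[2] + 1/10·h[3] + 1/10·h[4] + 1/5·h[5]
Solving the 5×5 linear system over states ≠ 0 gives exactly h = [0, 5371/1164, 1507/388, 3327/776, 2963/776, 1109/291] (h[0] = 0 is the target).

h = [0.0000, 4.6143, 3.8840, 4.2874, 3.8183, 3.8110]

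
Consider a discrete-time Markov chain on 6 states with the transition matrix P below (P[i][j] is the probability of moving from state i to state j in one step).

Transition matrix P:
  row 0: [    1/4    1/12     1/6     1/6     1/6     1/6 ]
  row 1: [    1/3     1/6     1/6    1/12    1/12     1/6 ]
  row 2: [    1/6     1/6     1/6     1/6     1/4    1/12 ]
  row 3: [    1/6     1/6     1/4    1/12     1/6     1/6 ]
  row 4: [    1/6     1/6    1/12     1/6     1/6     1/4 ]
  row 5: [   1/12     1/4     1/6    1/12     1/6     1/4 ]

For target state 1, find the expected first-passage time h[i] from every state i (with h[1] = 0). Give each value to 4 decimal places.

h = [6.4864, 0.0000, 5.9906, 5.9493, 5.8930, 5.3559]

First-step conditioning: h[1] = 0; for i ≠ 1, h[i] = 1 + Σ_k P[i][k]·h[k].
  h[0] = 1 + 1/4·h[0] + 1/6·h[2] + 1/6·h[3] + 1/6·h[4] + 1/6·h[5]
  h[2] = 1 + 1/6·h[0] + 1/6·h[2] + 1/6·h[3] + 1/4·h[4] + 1/12·h[5]
  h[3] = 1 + 1/6·h[0] + 1/4·h[2] + 1/12·h[3] + 1/6·h[4] + 1/6·h[5]
  h[4] = 1 + 1/6·h[0] + 1/12·h[2] + 1/6·h[3] + 1/6·h[4] + 1/4·h[5]
  h[5] = 1 + 1/12·h[0] + 1/6·h[2] + 1/12·h[3] + 1/6·h[4] + 1/4·h[5]
Solving the 5×5 linear system over states ≠ 1 gives exactly h = [6908/1065, 0, 1276/213, 2112/355, 2092/355, 5704/1065] (h[1] = 0 is the target).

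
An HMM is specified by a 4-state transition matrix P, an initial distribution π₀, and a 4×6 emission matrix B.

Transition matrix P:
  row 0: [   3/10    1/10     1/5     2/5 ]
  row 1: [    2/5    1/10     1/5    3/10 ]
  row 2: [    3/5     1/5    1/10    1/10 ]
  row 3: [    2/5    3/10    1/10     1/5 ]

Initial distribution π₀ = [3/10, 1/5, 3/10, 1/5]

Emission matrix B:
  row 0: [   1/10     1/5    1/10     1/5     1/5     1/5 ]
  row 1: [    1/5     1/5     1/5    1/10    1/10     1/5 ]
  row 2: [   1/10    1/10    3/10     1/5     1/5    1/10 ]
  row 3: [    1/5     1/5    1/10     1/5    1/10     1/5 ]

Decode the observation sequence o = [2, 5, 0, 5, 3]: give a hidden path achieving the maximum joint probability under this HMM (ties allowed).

path = [2, 0, 3, 0, 3]

t=0: δ = [3.000e-02, 4.000e-02, 9.000e-02, 2.000e-02]  (obs o_0=2)
t=1: δ = [1.080e-02, 3.600e-03, 9.000e-04, 2.400e-03]  ψ = [2, 2, 2, 0]  (obs o_1=5)
t=2: δ = [3.240e-04, 2.160e-04, 2.160e-04, 8.640e-04]  ψ = [0, 0, 0, 0]  (obs o_2=0)
t=3: δ = [6.912e-05, 5.184e-05, 8.640e-06, 3.456e-05]  ψ = [3, 3, 3, 3]  (obs o_3=5)
t=4: δ = [4.147e-06, 1.037e-06, 2.765e-06, 5.530e-06]  ψ = [0, 3, 0, 0]  (obs o_4=3)
backtrack: best end state = 3; path = [2, 0, 3, 0, 3]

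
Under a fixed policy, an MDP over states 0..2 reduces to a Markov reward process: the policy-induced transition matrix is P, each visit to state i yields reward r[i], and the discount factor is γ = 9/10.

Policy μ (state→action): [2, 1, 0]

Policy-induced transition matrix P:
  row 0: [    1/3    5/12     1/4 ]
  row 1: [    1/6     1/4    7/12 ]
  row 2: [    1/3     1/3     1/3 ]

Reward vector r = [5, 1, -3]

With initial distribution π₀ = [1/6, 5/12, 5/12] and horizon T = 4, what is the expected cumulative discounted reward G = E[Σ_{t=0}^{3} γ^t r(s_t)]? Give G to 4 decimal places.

G = 1.1816

t=0: π = [0.1667, 0.4167, 0.4167], E[r] = 0.0000, γ^t·E[r] = 0.000000, running G = 0.000000
t=1: π = [0.2639, 0.3125, 0.4236], E[r] = 0.3611, γ^t·E[r] = 0.325000, running G = 0.325000
t=2: π = [0.2813, 0.3293, 0.3895], E[r] = 0.5671, γ^t·E[r] = 0.459375, running G = 0.784375
t=3: π = [0.2785, 0.3293, 0.3922], E[r] = 0.5449, γ^t·E[r] = 0.397266, running G = 1.181641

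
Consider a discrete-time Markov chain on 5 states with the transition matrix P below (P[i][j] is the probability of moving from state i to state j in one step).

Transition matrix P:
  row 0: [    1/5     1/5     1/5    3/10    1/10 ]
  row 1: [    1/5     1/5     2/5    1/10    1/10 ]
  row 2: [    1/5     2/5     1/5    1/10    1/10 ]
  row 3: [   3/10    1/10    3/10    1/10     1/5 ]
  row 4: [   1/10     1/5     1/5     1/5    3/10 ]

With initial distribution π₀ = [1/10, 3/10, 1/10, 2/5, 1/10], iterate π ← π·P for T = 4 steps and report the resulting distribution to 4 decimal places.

t=0: π = [0.1000, 0.3000, 0.1000, 0.4000, 0.1000]
t=1: π = [0.2300, 0.1800, 0.3000, 0.1300, 0.1600]
t=2: π = [0.1970, 0.2470, 0.2490, 0.1620, 0.1450]
t=3: π = [0.2017, 0.2336, 0.2656, 0.1539, 0.1452]
t=4: π = [0.2009, 0.2377, 0.2621, 0.1549, 0.1444]

π = [0.2009, 0.2377, 0.2621, 0.1549, 0.1444]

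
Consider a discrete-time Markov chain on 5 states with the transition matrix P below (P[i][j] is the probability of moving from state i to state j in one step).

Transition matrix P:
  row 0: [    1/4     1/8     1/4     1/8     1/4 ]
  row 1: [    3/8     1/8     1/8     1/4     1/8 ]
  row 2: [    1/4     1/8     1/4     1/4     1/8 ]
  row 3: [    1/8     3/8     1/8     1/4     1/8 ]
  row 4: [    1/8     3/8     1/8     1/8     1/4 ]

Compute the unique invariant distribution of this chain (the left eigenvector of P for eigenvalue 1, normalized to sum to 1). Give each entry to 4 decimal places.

Balance equations π_j = Σ_i π_i·P[i][j]:
  π_0 = 1/4·π_0 + 3/8·π_1 + 1/4·π_2 + 1/8·π_3 + 1/8·π_4
  π_1 = 1/8·π_0 + 1/8·π_1 + 1/8·π_2 + 3/8·π_3 + 3/8·π_4
  π_2 = 1/4·π_0 + 1/8·π_1 + 1/4·π_2 + 1/8·π_3 + 1/8·π_4
  π_3 = 1/8·π_0 + 1/4·π_1 + 1/4·π_2 + 1/4·π_3 + 1/8·π_4
  normalize: π_0 + π_1 + π_2 + π_3 + π_4 = 1
Solving the linear system gives exactly π = [59/256, 7/32, 45/256, 51/256, 45/256].

π = [0.2305, 0.2188, 0.1758, 0.1992, 0.1758]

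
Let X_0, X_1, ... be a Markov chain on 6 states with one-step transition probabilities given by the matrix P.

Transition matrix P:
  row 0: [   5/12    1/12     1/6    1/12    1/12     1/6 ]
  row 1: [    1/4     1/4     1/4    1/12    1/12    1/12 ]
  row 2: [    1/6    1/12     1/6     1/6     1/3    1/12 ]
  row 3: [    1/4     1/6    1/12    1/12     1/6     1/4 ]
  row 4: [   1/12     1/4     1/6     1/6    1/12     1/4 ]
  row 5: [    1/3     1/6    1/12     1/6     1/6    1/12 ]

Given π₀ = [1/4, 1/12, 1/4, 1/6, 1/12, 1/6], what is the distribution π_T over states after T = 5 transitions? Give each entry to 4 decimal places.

t=0: π = [0.2500, 0.0833, 0.2500, 0.1667, 0.0833, 0.1667]
t=1: π = [0.2708, 0.1389, 0.1458, 0.1250, 0.1736, 0.1458]
t=2: π = [0.2662, 0.1580, 0.1557, 0.1221, 0.1424, 0.1557]
t=3: π = [0.2706, 0.1565, 0.1567, 0.1211, 0.1454, 0.1496]
t=4: π = [0.2703, 0.1562, 0.1572, 0.1210, 0.1451, 0.1503]
t=5: π = [0.2703, 0.1562, 0.1571, 0.1210, 0.1452, 0.1502]

π = [0.2703, 0.1562, 0.1571, 0.1210, 0.1452, 0.1502]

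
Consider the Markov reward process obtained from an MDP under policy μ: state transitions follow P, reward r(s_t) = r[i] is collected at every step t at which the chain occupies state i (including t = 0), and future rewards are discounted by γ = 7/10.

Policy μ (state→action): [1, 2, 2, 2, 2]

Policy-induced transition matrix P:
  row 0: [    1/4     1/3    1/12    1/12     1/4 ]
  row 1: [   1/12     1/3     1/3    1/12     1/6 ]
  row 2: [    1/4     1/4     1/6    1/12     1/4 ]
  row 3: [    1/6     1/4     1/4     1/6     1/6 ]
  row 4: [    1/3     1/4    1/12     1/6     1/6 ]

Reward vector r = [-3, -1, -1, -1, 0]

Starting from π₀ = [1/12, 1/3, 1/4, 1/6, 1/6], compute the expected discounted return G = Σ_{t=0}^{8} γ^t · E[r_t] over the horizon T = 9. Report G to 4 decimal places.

t=0: π = [0.0833, 0.3333, 0.2500, 0.1667, 0.1667], E[r] = -1.0000, γ^t·E[r] = -1.000000, running G = -1.000000
t=1: π = [0.1944, 0.2847, 0.2153, 0.1111, 0.1944], E[r] = -1.1944, γ^t·E[r] = -0.836111, running G = -1.836111
t=2: π = [0.2095, 0.2899, 0.1910, 0.1088, 0.2008], E[r] = -1.2182, γ^t·E[r] = -0.596904, running G = -2.433015
t=3: π = [0.2093, 0.2916, 0.1899, 0.1091, 0.2000], E[r] = -1.2187, γ^t·E[r] = -0.417998, running G = -2.851013
t=4: π = [0.2090, 0.2917, 0.1902, 0.1091, 0.1999], E[r] = -1.2180, γ^t·E[r] = -0.292444, running G = -3.143458
t=5: π = [0.2089, 0.2917, 0.1903, 0.1091, 0.1999], E[r] = -1.2180, γ^t·E[r] = -0.204702, running G = -3.348159
t=6: π = [0.2089, 0.2917, 0.1903, 0.1091, 0.1999], E[r] = -1.2180, γ^t·E[r] = -0.143292, running G = -3.491451
t=7: π = [0.2090, 0.2917, 0.1903, 0.1091, 0.1999], E[r] = -1.2180, γ^t·E[r] = -0.100305, running G = -3.591756
t=8: π = [0.2090, 0.2917, 0.1903, 0.1091, 0.1999], E[r] = -1.2180, γ^t·E[r] = -0.070213, running G = -3.661969

G = -3.6620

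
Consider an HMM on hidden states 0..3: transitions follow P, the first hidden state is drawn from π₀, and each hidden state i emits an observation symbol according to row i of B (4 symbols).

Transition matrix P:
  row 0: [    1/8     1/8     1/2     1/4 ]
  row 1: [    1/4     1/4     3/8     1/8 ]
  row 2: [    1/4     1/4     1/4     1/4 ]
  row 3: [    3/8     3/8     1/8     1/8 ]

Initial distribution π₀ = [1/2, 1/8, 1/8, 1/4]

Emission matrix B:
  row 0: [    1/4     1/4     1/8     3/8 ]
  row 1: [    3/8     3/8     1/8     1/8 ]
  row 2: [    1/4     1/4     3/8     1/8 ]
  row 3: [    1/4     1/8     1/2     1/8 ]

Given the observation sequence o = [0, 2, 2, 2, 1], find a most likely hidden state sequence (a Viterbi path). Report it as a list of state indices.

path = [0, 2, 2, 3, 1]

t=0: δ = [1.250e-01, 4.688e-02, 3.125e-02, 6.250e-02]  (obs o_0=0)
t=1: δ = [2.930e-03, 2.930e-03, 2.344e-02, 1.562e-02]  ψ = [3, 3, 0, 0]  (obs o_1=2)
t=2: δ = [7.324e-04, 7.324e-04, 2.197e-03, 2.930e-03]  ψ = [2, 2, 2, 2]  (obs o_2=2)
t=3: δ = [1.373e-04, 1.373e-04, 2.060e-04, 2.747e-04]  ψ = [3, 3, 2, 2]  (obs o_3=2)
t=4: δ = [2.575e-05, 3.862e-05, 1.717e-05, 6.437e-06]  ψ = [3, 3, 0, 2]  (obs o_4=1)
backtrack: best end state = 1; path = [0, 2, 2, 3, 1]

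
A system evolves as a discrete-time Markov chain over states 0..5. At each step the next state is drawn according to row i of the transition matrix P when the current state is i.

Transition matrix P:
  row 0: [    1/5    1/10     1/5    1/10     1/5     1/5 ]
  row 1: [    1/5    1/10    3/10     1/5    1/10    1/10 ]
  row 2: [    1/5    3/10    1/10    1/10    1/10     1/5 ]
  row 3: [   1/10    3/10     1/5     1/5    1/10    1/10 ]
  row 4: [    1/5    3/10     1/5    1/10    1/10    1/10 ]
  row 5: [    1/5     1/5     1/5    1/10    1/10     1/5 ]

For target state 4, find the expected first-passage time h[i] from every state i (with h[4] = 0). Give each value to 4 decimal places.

h = [7.5831, 8.4353, 8.4274, 8.5213, 0.0000, 8.4266]

First-step conditioning: h[4] = 0; for i ≠ 4, h[i] = 1 + Σ_k P[i][k]·h[k].
  h[0] = 1 + 1/5·h[0] + 1/10·h[1] + 1/5·h[2] + 1/10·h[3] + 1/5·h[5]
  h[1] = 1 + 1/5·h[0] + 1/10·h[1] + 3/10·h[2] + 1/5·h[3] + 1/10·h[5]
  h[2] = 1 + 1/5·h[0] + 3/10·h[1] + 1/10·h[2] + 1/10·h[3] + 1/5·h[5]
  h[3] = 1 + 1/10·h[0] + 3/10·h[1] + 1/5·h[2] + 1/5·h[3] + 1/10·h[5]
  h[5] = 1 + 1/5·h[0] + 1/5·h[1] + 1/5·h[2] + 1/10·h[3] + 1/5·h[5]
Solving the 5×5 linear system over states ≠ 4 gives exactly h = [96100/12673, 106900/12673, 106800/12673, 107990/12673, 0, 106790/12673] (h[4] = 0 is the target).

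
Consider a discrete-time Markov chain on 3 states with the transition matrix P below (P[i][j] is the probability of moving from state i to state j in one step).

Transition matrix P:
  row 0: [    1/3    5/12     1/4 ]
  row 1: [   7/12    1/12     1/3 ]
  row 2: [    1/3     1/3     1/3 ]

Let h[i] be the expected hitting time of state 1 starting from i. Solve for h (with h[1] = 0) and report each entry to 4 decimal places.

First-step conditioning: h[1] = 0; for i ≠ 1, h[i] = 1 + Σ_k P[i][k]·h[k].
  h[0] = 1 + 1/3·h[0] + 1/4·h[2]
  h[2] = 1 + 1/3·h[0] + 1/3·h[2]
Solving the 2×2 linear system over states ≠ 1 gives exactly h = [33/13, 0, 36/13] (h[1] = 0 is the target).

h = [2.5385, 0.0000, 2.7692]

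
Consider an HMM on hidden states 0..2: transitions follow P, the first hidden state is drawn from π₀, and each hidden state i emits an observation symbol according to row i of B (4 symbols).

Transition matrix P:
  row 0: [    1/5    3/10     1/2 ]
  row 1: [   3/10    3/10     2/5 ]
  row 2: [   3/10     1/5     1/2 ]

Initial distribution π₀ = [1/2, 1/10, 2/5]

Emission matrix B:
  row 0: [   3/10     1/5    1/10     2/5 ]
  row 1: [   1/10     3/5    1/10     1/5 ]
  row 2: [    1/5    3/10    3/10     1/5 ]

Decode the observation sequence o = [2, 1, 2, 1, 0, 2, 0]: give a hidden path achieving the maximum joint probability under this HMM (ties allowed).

path = [2, 2, 2, 2, 2, 2, 2]

t=0: δ = [5.000e-02, 1.000e-02, 1.200e-01]  (obs o_0=2)
t=1: δ = [7.200e-03, 1.440e-02, 1.800e-02]  ψ = [2, 2, 2]  (obs o_1=1)
t=2: δ = [5.400e-04, 4.320e-04, 2.700e-03]  ψ = [2, 1, 2]  (obs o_2=2)
t=3: δ = [1.620e-04, 3.240e-04, 4.050e-04]  ψ = [2, 2, 2]  (obs o_3=1)
t=4: δ = [3.645e-05, 9.720e-06, 4.050e-05]  ψ = [2, 1, 2]  (obs o_4=0)
t=5: δ = [1.215e-06, 1.093e-06, 6.075e-06]  ψ = [2, 0, 2]  (obs o_5=2)
t=6: δ = [5.467e-07, 1.215e-07, 6.075e-07]  ψ = [2, 2, 2]  (obs o_6=0)
backtrack: best end state = 2; path = [2, 2, 2, 2, 2, 2, 2]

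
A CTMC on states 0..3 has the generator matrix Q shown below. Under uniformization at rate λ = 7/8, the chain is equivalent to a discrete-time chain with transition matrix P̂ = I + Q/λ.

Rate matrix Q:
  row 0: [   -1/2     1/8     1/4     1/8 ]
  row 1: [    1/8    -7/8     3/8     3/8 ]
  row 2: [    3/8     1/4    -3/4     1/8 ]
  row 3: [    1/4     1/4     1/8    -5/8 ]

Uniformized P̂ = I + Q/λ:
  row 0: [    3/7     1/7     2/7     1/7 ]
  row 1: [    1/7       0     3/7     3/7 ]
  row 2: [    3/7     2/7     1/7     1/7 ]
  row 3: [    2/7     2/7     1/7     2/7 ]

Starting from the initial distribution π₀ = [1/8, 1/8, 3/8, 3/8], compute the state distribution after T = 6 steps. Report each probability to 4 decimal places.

π = [0.3432, 0.1838, 0.2448, 0.2282]

t=0: π = [0.1250, 0.1250, 0.3750, 0.3750]
t=1: π = [0.3393, 0.2321, 0.1964, 0.2321]
t=2: π = [0.3291, 0.1709, 0.2577, 0.2423]
t=3: π = [0.3451, 0.1899, 0.2387, 0.2263]
t=4: π = [0.3420, 0.1822, 0.2464, 0.2294]
t=5: π = [0.3437, 0.1848, 0.2438, 0.2277]
t=6: π = [0.3432, 0.1838, 0.2448, 0.2282]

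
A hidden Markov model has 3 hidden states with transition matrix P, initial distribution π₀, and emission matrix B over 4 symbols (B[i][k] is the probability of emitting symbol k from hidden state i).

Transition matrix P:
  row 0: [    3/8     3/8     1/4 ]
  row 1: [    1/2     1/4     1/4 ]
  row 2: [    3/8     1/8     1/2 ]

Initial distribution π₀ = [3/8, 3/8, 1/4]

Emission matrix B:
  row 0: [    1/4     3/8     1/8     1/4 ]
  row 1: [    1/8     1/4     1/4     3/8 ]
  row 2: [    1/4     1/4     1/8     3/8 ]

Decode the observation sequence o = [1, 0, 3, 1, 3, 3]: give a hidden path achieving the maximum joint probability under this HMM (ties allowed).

path = [0, 2, 2, 2, 2, 2]

t=0: δ = [1.406e-01, 9.375e-02, 6.250e-02]  (obs o_0=1)
t=1: δ = [1.318e-02, 6.592e-03, 8.789e-03]  ψ = [0, 0, 0]  (obs o_1=0)
t=2: δ = [1.236e-03, 1.854e-03, 1.648e-03]  ψ = [0, 0, 2]  (obs o_2=3)
t=3: δ = [3.476e-04, 1.159e-04, 2.060e-04]  ψ = [1, 0, 2]  (obs o_3=1)
t=4: δ = [3.259e-05, 4.888e-05, 3.862e-05]  ψ = [0, 0, 2]  (obs o_4=3)
t=5: δ = [6.110e-06, 4.583e-06, 7.242e-06]  ψ = [1, 0, 2]  (obs o_5=3)
backtrack: best end state = 2; path = [0, 2, 2, 2, 2, 2]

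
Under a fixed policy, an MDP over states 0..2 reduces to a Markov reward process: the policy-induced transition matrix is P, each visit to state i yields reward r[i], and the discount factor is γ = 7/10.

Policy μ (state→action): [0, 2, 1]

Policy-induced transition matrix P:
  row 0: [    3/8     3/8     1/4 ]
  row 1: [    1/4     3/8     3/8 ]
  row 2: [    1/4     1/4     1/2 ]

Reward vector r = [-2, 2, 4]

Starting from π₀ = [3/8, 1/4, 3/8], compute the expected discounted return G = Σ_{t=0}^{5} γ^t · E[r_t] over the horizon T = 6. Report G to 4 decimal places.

G = 4.3638

t=0: π = [0.3750, 0.2500, 0.3750], E[r] = 1.2500, γ^t·E[r] = 1.250000, running G = 1.250000
t=1: π = [0.2969, 0.3281, 0.3750], E[r] = 1.5625, γ^t·E[r] = 1.093750, running G = 2.343750
t=2: π = [0.2871, 0.3281, 0.3848], E[r] = 1.6211, γ^t·E[r] = 0.794336, running G = 3.138086
t=3: π = [0.2859, 0.3269, 0.3872], E[r] = 1.6309, γ^t·E[r] = 0.559385, running G = 3.697471
t=4: π = [0.2857, 0.3266, 0.3877], E[r] = 1.6324, γ^t·E[r] = 0.391936, running G = 4.089406
t=5: π = [0.2857, 0.3265, 0.3877], E[r] = 1.6326, γ^t·E[r] = 0.274393, running G = 4.363800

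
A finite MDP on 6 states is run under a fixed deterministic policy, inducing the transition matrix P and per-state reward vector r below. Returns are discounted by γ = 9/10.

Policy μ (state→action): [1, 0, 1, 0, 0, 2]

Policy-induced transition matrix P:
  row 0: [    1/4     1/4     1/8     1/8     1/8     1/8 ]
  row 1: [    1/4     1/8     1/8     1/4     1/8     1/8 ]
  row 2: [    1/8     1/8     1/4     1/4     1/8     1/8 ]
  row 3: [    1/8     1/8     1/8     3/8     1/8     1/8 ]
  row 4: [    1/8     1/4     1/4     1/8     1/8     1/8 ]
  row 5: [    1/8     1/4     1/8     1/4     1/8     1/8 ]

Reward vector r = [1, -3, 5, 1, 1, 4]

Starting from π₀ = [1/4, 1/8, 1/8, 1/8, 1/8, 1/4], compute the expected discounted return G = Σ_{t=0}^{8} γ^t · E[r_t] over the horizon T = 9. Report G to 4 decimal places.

G = 8.3442

t=0: π = [0.2500, 0.1250, 0.1250, 0.1250, 0.1250, 0.2500], E[r] = 1.7500, γ^t·E[r] = 1.750000, running G = 1.750000
t=1: π = [0.1719, 0.2031, 0.1563, 0.2188, 0.1250, 0.1250], E[r] = 1.1875, γ^t·E[r] = 1.068750, running G = 2.818750
t=2: π = [0.1719, 0.1777, 0.1602, 0.2402, 0.1250, 0.1250], E[r] = 1.3047, γ^t·E[r] = 1.056797, running G = 3.875547
t=3: π = [0.1687, 0.1777, 0.1606, 0.2429, 0.1250, 0.1250], E[r] = 1.3066, γ^t·E[r] = 0.952541, running G = 4.828088
t=4: π = [0.1683, 0.1773, 0.1607, 0.2437, 0.1250, 0.1250], E[r] = 1.3085, γ^t·E[r] = 0.858488, running G = 5.686576
t=5: π = [0.1682, 0.1773, 0.1607, 0.2438, 0.1250, 0.1250], E[r] = 1.3087, γ^t·E[r] = 0.772775, running G = 6.459351
t=6: π = [0.1682, 0.1773, 0.1607, 0.2438, 0.1250, 0.1250], E[r] = 1.3088, γ^t·E[r] = 0.695526, running G = 7.154876
t=7: π = [0.1682, 0.1773, 0.1607, 0.2438, 0.1250, 0.1250], E[r] = 1.3088, γ^t·E[r] = 0.625978, running G = 7.780854
t=8: π = [0.1682, 0.1773, 0.1607, 0.2438, 0.1250, 0.1250], E[r] = 1.3088, γ^t·E[r] = 0.563381, running G = 8.344235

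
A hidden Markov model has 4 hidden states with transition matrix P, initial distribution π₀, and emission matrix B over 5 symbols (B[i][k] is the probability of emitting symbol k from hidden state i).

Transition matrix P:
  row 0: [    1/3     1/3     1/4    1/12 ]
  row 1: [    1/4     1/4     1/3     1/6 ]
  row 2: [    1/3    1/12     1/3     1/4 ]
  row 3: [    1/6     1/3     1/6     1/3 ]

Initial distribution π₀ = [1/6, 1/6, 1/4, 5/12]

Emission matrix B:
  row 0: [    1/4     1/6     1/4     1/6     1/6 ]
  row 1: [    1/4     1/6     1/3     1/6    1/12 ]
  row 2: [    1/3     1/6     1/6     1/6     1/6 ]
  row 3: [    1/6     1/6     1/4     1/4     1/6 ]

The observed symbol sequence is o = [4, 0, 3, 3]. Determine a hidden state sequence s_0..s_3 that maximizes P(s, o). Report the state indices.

t=0: δ = [2.778e-02, 1.389e-02, 4.167e-02, 6.944e-02]  (obs o_0=4)
t=1: δ = [3.472e-03, 5.787e-03, 4.630e-03, 3.858e-03]  ψ = [2, 3, 2, 3]  (obs o_1=0)
t=2: δ = [2.572e-04, 2.411e-04, 3.215e-04, 3.215e-04]  ψ = [2, 1, 1, 3]  (obs o_2=3)
t=3: δ = [1.786e-05, 1.786e-05, 1.786e-05, 2.679e-05]  ψ = [2, 3, 2, 3]  (obs o_3=3)
backtrack: best end state = 3; path = [3, 3, 3, 3]

path = [3, 3, 3, 3]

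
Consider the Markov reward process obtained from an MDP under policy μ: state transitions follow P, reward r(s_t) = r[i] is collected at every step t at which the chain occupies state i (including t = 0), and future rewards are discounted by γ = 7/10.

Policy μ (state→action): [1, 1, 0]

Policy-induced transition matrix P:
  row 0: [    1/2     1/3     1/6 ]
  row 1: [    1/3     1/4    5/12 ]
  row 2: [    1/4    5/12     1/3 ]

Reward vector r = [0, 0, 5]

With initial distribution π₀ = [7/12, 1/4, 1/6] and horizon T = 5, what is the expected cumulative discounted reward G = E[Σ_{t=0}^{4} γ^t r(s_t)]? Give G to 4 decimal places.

t=0: π = [0.5833, 0.2500, 0.1667], E[r] = 0.8333, γ^t·E[r] = 0.833333, running G = 0.833333
t=1: π = [0.4167, 0.3264, 0.2569], E[r] = 1.2847, γ^t·E[r] = 0.899306, running G = 1.732639
t=2: π = [0.3814, 0.3275, 0.2911], E[r] = 1.4554, γ^t·E[r] = 0.713166, running G = 2.445804
t=3: π = [0.3726, 0.3303, 0.2971], E[r] = 1.4853, γ^t·E[r] = 0.509471, running G = 2.955276
t=4: π = [0.3707, 0.3306, 0.2988], E[r] = 1.4938, γ^t·E[r] = 0.358651, running G = 3.313927

G = 3.3139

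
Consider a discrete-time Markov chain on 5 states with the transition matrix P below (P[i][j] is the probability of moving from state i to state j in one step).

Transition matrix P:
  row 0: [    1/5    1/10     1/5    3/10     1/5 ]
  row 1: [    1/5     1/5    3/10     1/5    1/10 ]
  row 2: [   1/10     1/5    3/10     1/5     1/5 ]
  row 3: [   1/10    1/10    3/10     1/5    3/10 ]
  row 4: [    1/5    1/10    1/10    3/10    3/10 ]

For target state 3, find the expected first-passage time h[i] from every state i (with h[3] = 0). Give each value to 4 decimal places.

First-step conditioning: h[3] = 0; for i ≠ 3, h[i] = 1 + Σ_k P[i][k]·h[k].
  h[0] = 1 + 1/5·h[0] + 1/10·h[1] + 1/5·h[2] + 1/5·h[4]
  h[1] = 1 + 1/5·h[0] + 1/5·h[1] + 3/10·h[2] + 1/10·h[4]
  h[2] = 1 + 1/10·h[0] + 1/5·h[1] + 3/10·h[2] + 1/5·h[4]
  h[4] = 1 + 1/5·h[0] + 1/10·h[1] + 1/10·h[2] + 3/10·h[4]
Solving the 4×4 linear system over states ≠ 3 gives exactly h = [3595/953, 4050/953, 4045/953, 0, 3545/953] (h[3] = 0 is the target).

h = [3.7723, 4.2497, 4.2445, 0.0000, 3.7198]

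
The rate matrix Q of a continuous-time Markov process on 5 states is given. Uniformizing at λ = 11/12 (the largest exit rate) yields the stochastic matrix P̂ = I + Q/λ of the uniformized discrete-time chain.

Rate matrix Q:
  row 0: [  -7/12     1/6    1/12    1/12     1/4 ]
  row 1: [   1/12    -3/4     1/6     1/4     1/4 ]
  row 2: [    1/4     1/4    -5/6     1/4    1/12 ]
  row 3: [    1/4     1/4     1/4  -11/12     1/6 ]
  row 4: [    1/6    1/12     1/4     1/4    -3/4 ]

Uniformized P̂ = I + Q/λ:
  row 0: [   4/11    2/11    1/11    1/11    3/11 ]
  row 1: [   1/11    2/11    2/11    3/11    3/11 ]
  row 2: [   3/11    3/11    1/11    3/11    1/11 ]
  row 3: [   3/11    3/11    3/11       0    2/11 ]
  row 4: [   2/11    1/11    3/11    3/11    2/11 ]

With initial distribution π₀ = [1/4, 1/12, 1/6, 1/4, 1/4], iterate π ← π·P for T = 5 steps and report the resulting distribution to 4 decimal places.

π = [0.2404, 0.1958, 0.1788, 0.1799, 0.2052]

t=0: π = [0.2500, 0.0833, 0.1667, 0.2500, 0.2500]
t=1: π = [0.2576, 0.1970, 0.1894, 0.1591, 0.1970]
t=2: π = [0.2424, 0.1956, 0.1736, 0.1825, 0.2059]
t=3: π = [0.2405, 0.1955, 0.1793, 0.1789, 0.2059]
t=4: π = [0.2403, 0.1957, 0.1786, 0.1802, 0.2051]
t=5: π = [0.2404, 0.1958, 0.1788, 0.1799, 0.2052]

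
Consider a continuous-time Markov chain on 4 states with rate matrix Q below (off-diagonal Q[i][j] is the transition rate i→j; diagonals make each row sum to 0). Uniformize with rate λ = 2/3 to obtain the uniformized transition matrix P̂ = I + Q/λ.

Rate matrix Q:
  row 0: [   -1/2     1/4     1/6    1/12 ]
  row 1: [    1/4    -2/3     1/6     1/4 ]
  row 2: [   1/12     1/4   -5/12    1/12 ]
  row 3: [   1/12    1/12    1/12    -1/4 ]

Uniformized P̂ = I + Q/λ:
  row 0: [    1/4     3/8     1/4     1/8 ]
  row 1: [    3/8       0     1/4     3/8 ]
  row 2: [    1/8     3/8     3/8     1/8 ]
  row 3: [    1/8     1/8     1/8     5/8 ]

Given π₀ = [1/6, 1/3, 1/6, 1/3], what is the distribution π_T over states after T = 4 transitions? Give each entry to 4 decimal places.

π = [0.2016, 0.2091, 0.2347, 0.3545]

t=0: π = [0.1667, 0.3333, 0.1667, 0.3333]
t=1: π = [0.2292, 0.1667, 0.2292, 0.3750]
t=2: π = [0.1953, 0.2188, 0.2318, 0.3542]
t=3: π = [0.2041, 0.2044, 0.2347, 0.3568]
t=4: π = [0.2016, 0.2091, 0.2347, 0.3545]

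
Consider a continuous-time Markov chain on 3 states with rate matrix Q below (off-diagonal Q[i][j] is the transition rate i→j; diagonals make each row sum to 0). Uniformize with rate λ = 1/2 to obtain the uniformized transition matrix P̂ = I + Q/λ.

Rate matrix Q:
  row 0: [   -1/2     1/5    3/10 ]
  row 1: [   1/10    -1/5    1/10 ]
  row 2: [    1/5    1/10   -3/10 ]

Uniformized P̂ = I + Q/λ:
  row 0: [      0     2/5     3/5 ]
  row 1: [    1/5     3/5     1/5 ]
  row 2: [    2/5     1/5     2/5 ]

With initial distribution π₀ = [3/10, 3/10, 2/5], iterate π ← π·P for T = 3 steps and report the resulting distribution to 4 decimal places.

π = [0.2264, 0.4056, 0.3680]

t=0: π = [0.3000, 0.3000, 0.4000]
t=1: π = [0.2200, 0.3800, 0.4000]
t=2: π = [0.2360, 0.3960, 0.3680]
t=3: π = [0.2264, 0.4056, 0.3680]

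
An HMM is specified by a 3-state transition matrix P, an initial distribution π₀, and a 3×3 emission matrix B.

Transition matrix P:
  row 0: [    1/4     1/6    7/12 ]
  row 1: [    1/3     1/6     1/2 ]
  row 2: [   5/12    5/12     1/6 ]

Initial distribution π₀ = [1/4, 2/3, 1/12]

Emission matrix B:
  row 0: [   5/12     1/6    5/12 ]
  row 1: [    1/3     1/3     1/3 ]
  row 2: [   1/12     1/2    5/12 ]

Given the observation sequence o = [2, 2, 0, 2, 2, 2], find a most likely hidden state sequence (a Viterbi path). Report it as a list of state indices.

path = [1, 2, 0, 2, 0, 2]

t=0: δ = [1.042e-01, 2.222e-01, 3.472e-02]  (obs o_0=2)
t=1: δ = [3.086e-02, 1.235e-02, 4.630e-02]  ψ = [1, 1, 1]  (obs o_1=2)
t=2: δ = [8.038e-03, 6.430e-03, 1.500e-03]  ψ = [2, 2, 0]  (obs o_2=0)
t=3: δ = [8.931e-04, 4.465e-04, 1.954e-03]  ψ = [1, 0, 0]  (obs o_3=2)
t=4: δ = [3.392e-04, 2.713e-04, 2.171e-04]  ψ = [2, 2, 0]  (obs o_4=2)
t=5: δ = [3.768e-05, 3.015e-05, 8.244e-05]  ψ = [1, 2, 0]  (obs o_5=2)
backtrack: best end state = 2; path = [1, 2, 0, 2, 0, 2]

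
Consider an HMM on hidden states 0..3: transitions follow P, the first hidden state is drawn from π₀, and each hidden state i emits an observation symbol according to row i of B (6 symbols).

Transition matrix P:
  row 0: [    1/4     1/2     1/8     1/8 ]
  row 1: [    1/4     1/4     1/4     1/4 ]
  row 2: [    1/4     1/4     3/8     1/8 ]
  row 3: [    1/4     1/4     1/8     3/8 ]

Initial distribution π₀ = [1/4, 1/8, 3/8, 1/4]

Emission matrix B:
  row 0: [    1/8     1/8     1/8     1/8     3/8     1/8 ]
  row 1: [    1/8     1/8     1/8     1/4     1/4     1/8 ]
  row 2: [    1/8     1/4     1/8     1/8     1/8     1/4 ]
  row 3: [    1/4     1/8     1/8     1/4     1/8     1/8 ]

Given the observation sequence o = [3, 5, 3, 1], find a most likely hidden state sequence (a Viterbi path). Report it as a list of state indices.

t=0: δ = [3.125e-02, 3.125e-02, 4.688e-02, 6.250e-02]  (obs o_0=3)
t=1: δ = [1.953e-03, 1.953e-03, 4.395e-03, 2.930e-03]  ψ = [3, 0, 2, 3]  (obs o_1=5)
t=2: δ = [1.373e-04, 2.747e-04, 2.060e-04, 2.747e-04]  ψ = [2, 2, 2, 3]  (obs o_2=3)
t=3: δ = [8.583e-06, 8.583e-06, 1.931e-05, 1.287e-05]  ψ = [1, 0, 2, 3]  (obs o_3=1)
backtrack: best end state = 2; path = [2, 2, 2, 2]

path = [2, 2, 2, 2]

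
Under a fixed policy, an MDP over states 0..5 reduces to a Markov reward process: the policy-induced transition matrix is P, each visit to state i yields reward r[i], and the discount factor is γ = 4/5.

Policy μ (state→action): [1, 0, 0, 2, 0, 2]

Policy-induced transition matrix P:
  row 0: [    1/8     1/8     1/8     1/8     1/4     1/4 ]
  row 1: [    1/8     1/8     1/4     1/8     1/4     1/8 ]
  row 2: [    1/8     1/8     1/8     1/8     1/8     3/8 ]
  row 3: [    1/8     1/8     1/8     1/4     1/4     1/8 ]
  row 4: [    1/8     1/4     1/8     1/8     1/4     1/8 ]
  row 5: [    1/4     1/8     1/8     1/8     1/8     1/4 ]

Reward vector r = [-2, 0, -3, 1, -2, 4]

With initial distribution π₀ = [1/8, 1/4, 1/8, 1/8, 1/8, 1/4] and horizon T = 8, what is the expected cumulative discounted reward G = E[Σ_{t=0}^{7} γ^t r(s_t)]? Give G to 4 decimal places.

t=0: π = [0.1250, 0.2500, 0.1250, 0.1250, 0.1250, 0.2500], E[r] = 0.2500, γ^t·E[r] = 0.250000, running G = 0.250000
t=1: π = [0.1563, 0.1406, 0.1563, 0.1406, 0.2031, 0.2031], E[r] = -0.2344, γ^t·E[r] = -0.187500, running G = 0.062500
t=2: π = [0.1504, 0.1504, 0.1426, 0.1426, 0.2051, 0.2090], E[r] = -0.1602, γ^t·E[r] = -0.102500, running G = -0.040000
t=3: π = [0.1511, 0.1506, 0.1438, 0.1428, 0.2061, 0.2056], E[r] = -0.1807, γ^t·E[r] = -0.092500, running G = -0.132500
t=4: π = [0.1507, 0.1508, 0.1438, 0.1429, 0.2063, 0.2055], E[r] = -0.1805, γ^t·E[r] = -0.073950, running G = -0.206450
t=5: π = [0.1507, 0.1508, 0.1438, 0.1429, 0.2063, 0.2055], E[r] = -0.1808, γ^t·E[r] = -0.059236, running G = -0.265686
t=6: π = [0.1507, 0.1508, 0.1438, 0.1429, 0.2063, 0.2055], E[r] = -0.1808, γ^t·E[r] = -0.047394, running G = -0.313081
t=7: π = [0.1507, 0.1508, 0.1438, 0.1429, 0.2063, 0.2055], E[r] = -0.1808, γ^t·E[r] = -0.037915, running G = -0.350996

G = -0.3510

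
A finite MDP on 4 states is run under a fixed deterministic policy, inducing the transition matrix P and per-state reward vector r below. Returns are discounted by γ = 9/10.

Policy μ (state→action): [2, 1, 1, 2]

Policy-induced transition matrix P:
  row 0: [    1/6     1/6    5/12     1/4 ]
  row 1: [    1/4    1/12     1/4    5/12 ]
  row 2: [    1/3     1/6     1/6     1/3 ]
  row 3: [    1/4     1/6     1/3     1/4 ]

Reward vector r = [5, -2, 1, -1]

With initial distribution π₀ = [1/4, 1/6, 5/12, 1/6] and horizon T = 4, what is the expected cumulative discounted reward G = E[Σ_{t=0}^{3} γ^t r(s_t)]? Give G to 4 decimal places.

t=0: π = [0.2500, 0.1667, 0.4167, 0.1667], E[r] = 1.1667, γ^t·E[r] = 1.166667, running G = 1.166667
t=1: π = [0.2639, 0.1528, 0.2708, 0.3125], E[r] = 0.9722, γ^t·E[r] = 0.875000, running G = 2.041667
t=2: π = [0.2506, 0.1539, 0.2975, 0.2980], E[r] = 0.9444, γ^t·E[r] = 0.765000, running G = 2.806667
t=3: π = [0.2539, 0.1538, 0.2918, 0.3004], E[r] = 0.9532, γ^t·E[r] = 0.694898, running G = 3.501565

G = 3.5016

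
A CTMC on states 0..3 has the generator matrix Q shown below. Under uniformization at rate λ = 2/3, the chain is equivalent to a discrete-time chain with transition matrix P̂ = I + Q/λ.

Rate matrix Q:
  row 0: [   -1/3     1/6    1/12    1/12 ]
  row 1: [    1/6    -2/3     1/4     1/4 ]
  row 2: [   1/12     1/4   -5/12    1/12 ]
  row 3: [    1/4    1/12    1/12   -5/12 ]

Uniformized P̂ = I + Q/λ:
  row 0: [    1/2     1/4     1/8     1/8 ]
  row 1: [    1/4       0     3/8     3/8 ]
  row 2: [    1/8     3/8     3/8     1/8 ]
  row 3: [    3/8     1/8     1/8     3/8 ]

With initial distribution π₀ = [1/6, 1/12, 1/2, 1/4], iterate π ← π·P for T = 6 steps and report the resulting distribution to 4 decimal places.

π = [0.3331, 0.2000, 0.2335, 0.2334]

t=0: π = [0.1667, 0.0833, 0.5000, 0.2500]
t=1: π = [0.2604, 0.2604, 0.2708, 0.2083]
t=2: π = [0.3073, 0.1927, 0.2578, 0.2422]
t=3: π = [0.3249, 0.2038, 0.2376, 0.2337]
t=4: π = [0.3307, 0.1995, 0.2354, 0.2344]
t=5: π = [0.3326, 0.2002, 0.2337, 0.2335]
t=6: π = [0.3331, 0.2000, 0.2335, 0.2334]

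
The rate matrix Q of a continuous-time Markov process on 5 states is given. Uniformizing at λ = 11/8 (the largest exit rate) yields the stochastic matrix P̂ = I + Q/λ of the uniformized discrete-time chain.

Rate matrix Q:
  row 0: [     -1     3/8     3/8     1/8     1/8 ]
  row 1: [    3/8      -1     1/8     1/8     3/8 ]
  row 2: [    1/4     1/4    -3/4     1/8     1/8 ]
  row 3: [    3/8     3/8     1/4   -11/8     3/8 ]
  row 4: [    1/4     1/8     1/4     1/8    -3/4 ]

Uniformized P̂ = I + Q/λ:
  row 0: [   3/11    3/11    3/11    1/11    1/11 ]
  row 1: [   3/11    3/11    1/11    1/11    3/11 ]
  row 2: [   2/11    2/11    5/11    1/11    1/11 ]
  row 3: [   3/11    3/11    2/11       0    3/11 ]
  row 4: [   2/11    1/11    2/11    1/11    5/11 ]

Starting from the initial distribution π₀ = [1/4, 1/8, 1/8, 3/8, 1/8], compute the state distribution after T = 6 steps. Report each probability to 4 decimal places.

π = [0.2292, 0.2086, 0.2525, 0.0833, 0.2263]

t=0: π = [0.2500, 0.1250, 0.1250, 0.3750, 0.1250]
t=1: π = [0.2500, 0.2386, 0.2273, 0.0568, 0.2273]
t=2: π = [0.2314, 0.2107, 0.2448, 0.0857, 0.2273]
t=3: π = [0.2298, 0.2091, 0.2505, 0.0831, 0.2275]
t=4: π = [0.2293, 0.2086, 0.2520, 0.0834, 0.2268]
t=5: π = [0.2292, 0.2086, 0.2524, 0.0833, 0.2265]
t=6: π = [0.2292, 0.2086, 0.2525, 0.0833, 0.2263]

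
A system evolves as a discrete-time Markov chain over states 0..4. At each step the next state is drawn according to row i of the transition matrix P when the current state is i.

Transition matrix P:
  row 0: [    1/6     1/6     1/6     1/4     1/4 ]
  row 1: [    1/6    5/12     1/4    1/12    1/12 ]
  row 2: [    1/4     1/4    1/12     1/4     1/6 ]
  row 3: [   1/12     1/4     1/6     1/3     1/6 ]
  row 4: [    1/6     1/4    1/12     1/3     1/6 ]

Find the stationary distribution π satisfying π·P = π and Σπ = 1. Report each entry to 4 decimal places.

π = [0.1607, 0.2839, 0.1637, 0.2353, 0.1564]

Balance equations π_j = Σ_i π_i·P[i][j]:
  π_0 = 1/6·π_0 + 1/6·π_1 + 1/4·π_2 + 1/12·π_3 + 1/6·π_4
  π_1 = 1/6·π_0 + 5/12·π_1 + 1/4·π_2 + 1/4·π_3 + 1/4·π_4
  π_2 = 1/6·π_0 + 1/4·π_1 + 1/12·π_2 + 1/6·π_3 + 1/12·π_4
  π_3 = 1/4·π_0 + 1/12·π_1 + 1/4·π_2 + 1/3·π_3 + 1/3·π_4
  normalize: π_0 + π_1 + π_2 + π_3 + π_4 = 1
Solving the linear system gives exactly π = [2767/17219, 4889/17219, 2818/17219, 4052/17219, 2693/17219].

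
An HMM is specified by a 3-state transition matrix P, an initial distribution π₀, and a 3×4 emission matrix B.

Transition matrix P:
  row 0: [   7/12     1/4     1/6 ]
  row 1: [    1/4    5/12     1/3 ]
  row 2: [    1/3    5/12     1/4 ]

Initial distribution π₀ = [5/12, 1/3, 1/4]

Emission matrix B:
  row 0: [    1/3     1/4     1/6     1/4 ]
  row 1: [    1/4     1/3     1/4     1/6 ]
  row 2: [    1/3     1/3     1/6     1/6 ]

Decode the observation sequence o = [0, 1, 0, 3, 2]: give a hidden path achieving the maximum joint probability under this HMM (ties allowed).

path = [0, 0, 0, 0, 0]

t=0: δ = [1.389e-01, 8.333e-02, 8.333e-02]  (obs o_0=0)
t=1: δ = [2.025e-02, 1.157e-02, 9.259e-03]  ψ = [0, 0, 1]  (obs o_1=1)
t=2: δ = [3.938e-03, 1.266e-03, 1.286e-03]  ψ = [0, 0, 1]  (obs o_2=0)
t=3: δ = [5.744e-04, 1.641e-04, 1.094e-04]  ψ = [0, 0, 0]  (obs o_3=3)
t=4: δ = [5.584e-05, 3.590e-05, 1.595e-05]  ψ = [0, 0, 0]  (obs o_4=2)
backtrack: best end state = 0; path = [0, 0, 0, 0, 0]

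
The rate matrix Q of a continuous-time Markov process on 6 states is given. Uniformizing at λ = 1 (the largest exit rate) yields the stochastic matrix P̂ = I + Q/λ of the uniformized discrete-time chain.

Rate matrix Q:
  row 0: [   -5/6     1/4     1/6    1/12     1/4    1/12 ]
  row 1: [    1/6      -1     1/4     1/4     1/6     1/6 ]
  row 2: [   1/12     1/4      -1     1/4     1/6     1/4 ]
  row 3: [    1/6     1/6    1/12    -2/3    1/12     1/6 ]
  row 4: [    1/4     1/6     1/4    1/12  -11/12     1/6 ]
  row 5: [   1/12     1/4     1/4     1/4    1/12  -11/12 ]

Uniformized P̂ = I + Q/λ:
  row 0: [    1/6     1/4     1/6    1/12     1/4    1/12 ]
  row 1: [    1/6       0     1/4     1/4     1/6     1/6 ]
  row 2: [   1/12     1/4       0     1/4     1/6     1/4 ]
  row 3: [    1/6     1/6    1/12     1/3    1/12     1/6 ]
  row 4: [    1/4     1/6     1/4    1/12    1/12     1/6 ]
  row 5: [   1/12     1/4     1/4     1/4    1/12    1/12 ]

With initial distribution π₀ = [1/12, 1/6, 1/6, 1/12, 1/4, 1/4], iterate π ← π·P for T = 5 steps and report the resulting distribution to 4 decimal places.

π = [0.1518, 0.1761, 0.1606, 0.2203, 0.1367, 0.1545]

t=0: π = [0.0833, 0.1667, 0.1667, 0.0833, 0.2500, 0.2500]
t=1: π = [0.1528, 0.1806, 0.1875, 0.2014, 0.1250, 0.1528]
t=2: π = [0.1487, 0.1777, 0.1568, 0.2205, 0.1395, 0.1568]
t=3: π = [0.1522, 0.1756, 0.1617, 0.2203, 0.1360, 0.1543]
t=4: π = [0.1517, 0.1764, 0.1602, 0.2203, 0.1368, 0.1546]
t=5: π = [0.1518, 0.1761, 0.1606, 0.2203, 0.1367, 0.1545]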